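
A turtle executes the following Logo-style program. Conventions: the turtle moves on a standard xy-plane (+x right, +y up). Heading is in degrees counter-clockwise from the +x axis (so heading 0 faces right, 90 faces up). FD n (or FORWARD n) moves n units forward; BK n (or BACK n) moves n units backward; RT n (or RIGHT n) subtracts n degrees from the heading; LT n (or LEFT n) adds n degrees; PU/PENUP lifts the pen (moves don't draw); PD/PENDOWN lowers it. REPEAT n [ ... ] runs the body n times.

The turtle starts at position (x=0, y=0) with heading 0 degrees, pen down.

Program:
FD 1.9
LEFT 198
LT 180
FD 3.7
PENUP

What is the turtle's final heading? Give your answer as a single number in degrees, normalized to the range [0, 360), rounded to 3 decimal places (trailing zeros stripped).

Answer: 18

Derivation:
Executing turtle program step by step:
Start: pos=(0,0), heading=0, pen down
FD 1.9: (0,0) -> (1.9,0) [heading=0, draw]
LT 198: heading 0 -> 198
LT 180: heading 198 -> 18
FD 3.7: (1.9,0) -> (5.419,1.143) [heading=18, draw]
PU: pen up
Final: pos=(5.419,1.143), heading=18, 2 segment(s) drawn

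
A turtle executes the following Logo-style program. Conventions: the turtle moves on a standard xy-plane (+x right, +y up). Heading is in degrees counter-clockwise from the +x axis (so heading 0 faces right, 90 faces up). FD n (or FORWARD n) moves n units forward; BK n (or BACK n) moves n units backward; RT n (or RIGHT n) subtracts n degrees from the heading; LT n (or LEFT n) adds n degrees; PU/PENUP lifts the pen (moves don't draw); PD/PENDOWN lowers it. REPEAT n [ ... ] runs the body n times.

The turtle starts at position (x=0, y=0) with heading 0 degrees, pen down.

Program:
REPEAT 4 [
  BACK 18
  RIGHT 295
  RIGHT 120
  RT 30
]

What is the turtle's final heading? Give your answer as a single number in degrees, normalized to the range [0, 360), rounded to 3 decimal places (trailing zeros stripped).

Answer: 20

Derivation:
Executing turtle program step by step:
Start: pos=(0,0), heading=0, pen down
REPEAT 4 [
  -- iteration 1/4 --
  BK 18: (0,0) -> (-18,0) [heading=0, draw]
  RT 295: heading 0 -> 65
  RT 120: heading 65 -> 305
  RT 30: heading 305 -> 275
  -- iteration 2/4 --
  BK 18: (-18,0) -> (-19.569,17.932) [heading=275, draw]
  RT 295: heading 275 -> 340
  RT 120: heading 340 -> 220
  RT 30: heading 220 -> 190
  -- iteration 3/4 --
  BK 18: (-19.569,17.932) -> (-1.842,21.057) [heading=190, draw]
  RT 295: heading 190 -> 255
  RT 120: heading 255 -> 135
  RT 30: heading 135 -> 105
  -- iteration 4/4 --
  BK 18: (-1.842,21.057) -> (2.816,3.671) [heading=105, draw]
  RT 295: heading 105 -> 170
  RT 120: heading 170 -> 50
  RT 30: heading 50 -> 20
]
Final: pos=(2.816,3.671), heading=20, 4 segment(s) drawn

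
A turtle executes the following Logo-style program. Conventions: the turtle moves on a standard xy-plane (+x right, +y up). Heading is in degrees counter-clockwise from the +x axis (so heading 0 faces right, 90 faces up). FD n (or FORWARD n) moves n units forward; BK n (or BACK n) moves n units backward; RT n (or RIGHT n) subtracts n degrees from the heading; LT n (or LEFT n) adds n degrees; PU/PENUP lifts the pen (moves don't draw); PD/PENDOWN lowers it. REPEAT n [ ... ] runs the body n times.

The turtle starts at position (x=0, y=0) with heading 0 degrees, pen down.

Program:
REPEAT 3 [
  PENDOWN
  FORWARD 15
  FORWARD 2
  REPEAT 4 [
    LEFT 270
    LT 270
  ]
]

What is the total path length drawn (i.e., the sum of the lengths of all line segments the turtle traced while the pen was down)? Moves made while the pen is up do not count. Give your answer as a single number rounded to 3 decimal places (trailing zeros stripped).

Answer: 51

Derivation:
Executing turtle program step by step:
Start: pos=(0,0), heading=0, pen down
REPEAT 3 [
  -- iteration 1/3 --
  PD: pen down
  FD 15: (0,0) -> (15,0) [heading=0, draw]
  FD 2: (15,0) -> (17,0) [heading=0, draw]
  REPEAT 4 [
    -- iteration 1/4 --
    LT 270: heading 0 -> 270
    LT 270: heading 270 -> 180
    -- iteration 2/4 --
    LT 270: heading 180 -> 90
    LT 270: heading 90 -> 0
    -- iteration 3/4 --
    LT 270: heading 0 -> 270
    LT 270: heading 270 -> 180
    -- iteration 4/4 --
    LT 270: heading 180 -> 90
    LT 270: heading 90 -> 0
  ]
  -- iteration 2/3 --
  PD: pen down
  FD 15: (17,0) -> (32,0) [heading=0, draw]
  FD 2: (32,0) -> (34,0) [heading=0, draw]
  REPEAT 4 [
    -- iteration 1/4 --
    LT 270: heading 0 -> 270
    LT 270: heading 270 -> 180
    -- iteration 2/4 --
    LT 270: heading 180 -> 90
    LT 270: heading 90 -> 0
    -- iteration 3/4 --
    LT 270: heading 0 -> 270
    LT 270: heading 270 -> 180
    -- iteration 4/4 --
    LT 270: heading 180 -> 90
    LT 270: heading 90 -> 0
  ]
  -- iteration 3/3 --
  PD: pen down
  FD 15: (34,0) -> (49,0) [heading=0, draw]
  FD 2: (49,0) -> (51,0) [heading=0, draw]
  REPEAT 4 [
    -- iteration 1/4 --
    LT 270: heading 0 -> 270
    LT 270: heading 270 -> 180
    -- iteration 2/4 --
    LT 270: heading 180 -> 90
    LT 270: heading 90 -> 0
    -- iteration 3/4 --
    LT 270: heading 0 -> 270
    LT 270: heading 270 -> 180
    -- iteration 4/4 --
    LT 270: heading 180 -> 90
    LT 270: heading 90 -> 0
  ]
]
Final: pos=(51,0), heading=0, 6 segment(s) drawn

Segment lengths:
  seg 1: (0,0) -> (15,0), length = 15
  seg 2: (15,0) -> (17,0), length = 2
  seg 3: (17,0) -> (32,0), length = 15
  seg 4: (32,0) -> (34,0), length = 2
  seg 5: (34,0) -> (49,0), length = 15
  seg 6: (49,0) -> (51,0), length = 2
Total = 51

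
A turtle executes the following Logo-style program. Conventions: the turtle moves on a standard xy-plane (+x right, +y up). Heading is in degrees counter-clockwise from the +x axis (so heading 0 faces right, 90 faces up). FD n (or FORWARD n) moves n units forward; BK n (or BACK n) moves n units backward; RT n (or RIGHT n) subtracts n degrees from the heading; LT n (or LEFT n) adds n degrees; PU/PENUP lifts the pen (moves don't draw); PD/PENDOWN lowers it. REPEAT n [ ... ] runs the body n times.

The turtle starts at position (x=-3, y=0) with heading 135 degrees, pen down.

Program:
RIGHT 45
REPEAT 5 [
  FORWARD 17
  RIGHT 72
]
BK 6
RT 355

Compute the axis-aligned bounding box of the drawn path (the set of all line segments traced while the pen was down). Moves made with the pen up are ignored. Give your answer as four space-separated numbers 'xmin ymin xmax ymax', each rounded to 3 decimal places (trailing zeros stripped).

Executing turtle program step by step:
Start: pos=(-3,0), heading=135, pen down
RT 45: heading 135 -> 90
REPEAT 5 [
  -- iteration 1/5 --
  FD 17: (-3,0) -> (-3,17) [heading=90, draw]
  RT 72: heading 90 -> 18
  -- iteration 2/5 --
  FD 17: (-3,17) -> (13.168,22.253) [heading=18, draw]
  RT 72: heading 18 -> 306
  -- iteration 3/5 --
  FD 17: (13.168,22.253) -> (23.16,8.5) [heading=306, draw]
  RT 72: heading 306 -> 234
  -- iteration 4/5 --
  FD 17: (23.16,8.5) -> (13.168,-5.253) [heading=234, draw]
  RT 72: heading 234 -> 162
  -- iteration 5/5 --
  FD 17: (13.168,-5.253) -> (-3,0) [heading=162, draw]
  RT 72: heading 162 -> 90
]
BK 6: (-3,0) -> (-3,-6) [heading=90, draw]
RT 355: heading 90 -> 95
Final: pos=(-3,-6), heading=95, 6 segment(s) drawn

Segment endpoints: x in {-3, -3, -3, -3, 13.168, 13.168, 23.16}, y in {-6, -5.253, 0, 0, 8.5, 17, 22.253}
xmin=-3, ymin=-6, xmax=23.16, ymax=22.253

Answer: -3 -6 23.16 22.253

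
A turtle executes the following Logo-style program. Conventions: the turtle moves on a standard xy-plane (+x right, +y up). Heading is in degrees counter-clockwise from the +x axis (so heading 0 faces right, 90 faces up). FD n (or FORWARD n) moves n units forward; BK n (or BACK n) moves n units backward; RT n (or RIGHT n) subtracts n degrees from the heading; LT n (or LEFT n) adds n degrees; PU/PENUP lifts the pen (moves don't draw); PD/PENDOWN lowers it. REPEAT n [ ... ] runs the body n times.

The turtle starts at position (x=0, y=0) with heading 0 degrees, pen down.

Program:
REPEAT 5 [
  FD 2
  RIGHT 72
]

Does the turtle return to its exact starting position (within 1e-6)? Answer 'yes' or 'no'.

Answer: yes

Derivation:
Executing turtle program step by step:
Start: pos=(0,0), heading=0, pen down
REPEAT 5 [
  -- iteration 1/5 --
  FD 2: (0,0) -> (2,0) [heading=0, draw]
  RT 72: heading 0 -> 288
  -- iteration 2/5 --
  FD 2: (2,0) -> (2.618,-1.902) [heading=288, draw]
  RT 72: heading 288 -> 216
  -- iteration 3/5 --
  FD 2: (2.618,-1.902) -> (1,-3.078) [heading=216, draw]
  RT 72: heading 216 -> 144
  -- iteration 4/5 --
  FD 2: (1,-3.078) -> (-0.618,-1.902) [heading=144, draw]
  RT 72: heading 144 -> 72
  -- iteration 5/5 --
  FD 2: (-0.618,-1.902) -> (0,0) [heading=72, draw]
  RT 72: heading 72 -> 0
]
Final: pos=(0,0), heading=0, 5 segment(s) drawn

Start position: (0, 0)
Final position: (0, 0)
Distance = 0; < 1e-6 -> CLOSED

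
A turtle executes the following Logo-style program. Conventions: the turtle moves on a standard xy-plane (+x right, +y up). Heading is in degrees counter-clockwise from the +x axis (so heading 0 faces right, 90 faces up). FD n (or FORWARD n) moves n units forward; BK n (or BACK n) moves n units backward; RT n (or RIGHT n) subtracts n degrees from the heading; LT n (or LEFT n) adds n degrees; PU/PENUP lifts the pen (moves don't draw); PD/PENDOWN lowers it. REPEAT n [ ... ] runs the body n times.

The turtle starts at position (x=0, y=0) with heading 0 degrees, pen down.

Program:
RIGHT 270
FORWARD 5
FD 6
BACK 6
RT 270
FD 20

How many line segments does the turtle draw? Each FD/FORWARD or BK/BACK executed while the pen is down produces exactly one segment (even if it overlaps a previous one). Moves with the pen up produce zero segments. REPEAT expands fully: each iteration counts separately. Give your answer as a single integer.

Answer: 4

Derivation:
Executing turtle program step by step:
Start: pos=(0,0), heading=0, pen down
RT 270: heading 0 -> 90
FD 5: (0,0) -> (0,5) [heading=90, draw]
FD 6: (0,5) -> (0,11) [heading=90, draw]
BK 6: (0,11) -> (0,5) [heading=90, draw]
RT 270: heading 90 -> 180
FD 20: (0,5) -> (-20,5) [heading=180, draw]
Final: pos=(-20,5), heading=180, 4 segment(s) drawn
Segments drawn: 4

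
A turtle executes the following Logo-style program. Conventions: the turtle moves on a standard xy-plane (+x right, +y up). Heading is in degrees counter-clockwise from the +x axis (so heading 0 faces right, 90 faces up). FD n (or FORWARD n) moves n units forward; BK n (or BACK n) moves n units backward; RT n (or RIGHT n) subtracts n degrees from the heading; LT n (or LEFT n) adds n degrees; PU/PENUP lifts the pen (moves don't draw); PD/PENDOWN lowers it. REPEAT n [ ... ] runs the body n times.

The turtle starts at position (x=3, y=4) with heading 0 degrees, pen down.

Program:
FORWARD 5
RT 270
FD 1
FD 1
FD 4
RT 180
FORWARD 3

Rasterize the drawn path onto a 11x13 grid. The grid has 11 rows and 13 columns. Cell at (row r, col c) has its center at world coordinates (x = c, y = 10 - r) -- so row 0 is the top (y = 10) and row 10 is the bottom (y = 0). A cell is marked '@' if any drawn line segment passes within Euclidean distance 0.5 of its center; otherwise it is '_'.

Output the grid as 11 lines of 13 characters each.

Segment 0: (3,4) -> (8,4)
Segment 1: (8,4) -> (8,5)
Segment 2: (8,5) -> (8,6)
Segment 3: (8,6) -> (8,10)
Segment 4: (8,10) -> (8,7)

Answer: ________@____
________@____
________@____
________@____
________@____
________@____
___@@@@@@____
_____________
_____________
_____________
_____________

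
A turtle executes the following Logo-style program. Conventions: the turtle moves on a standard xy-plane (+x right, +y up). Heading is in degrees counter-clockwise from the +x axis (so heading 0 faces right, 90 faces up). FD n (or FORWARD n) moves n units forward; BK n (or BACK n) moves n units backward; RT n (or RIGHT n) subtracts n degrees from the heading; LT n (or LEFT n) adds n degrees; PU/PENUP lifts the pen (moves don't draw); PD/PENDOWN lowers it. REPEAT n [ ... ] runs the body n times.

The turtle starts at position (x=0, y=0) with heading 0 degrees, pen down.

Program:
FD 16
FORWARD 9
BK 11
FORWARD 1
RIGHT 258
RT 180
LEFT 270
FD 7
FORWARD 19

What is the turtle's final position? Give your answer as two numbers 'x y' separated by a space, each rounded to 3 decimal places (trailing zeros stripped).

Answer: -10.432 -5.406

Derivation:
Executing turtle program step by step:
Start: pos=(0,0), heading=0, pen down
FD 16: (0,0) -> (16,0) [heading=0, draw]
FD 9: (16,0) -> (25,0) [heading=0, draw]
BK 11: (25,0) -> (14,0) [heading=0, draw]
FD 1: (14,0) -> (15,0) [heading=0, draw]
RT 258: heading 0 -> 102
RT 180: heading 102 -> 282
LT 270: heading 282 -> 192
FD 7: (15,0) -> (8.153,-1.455) [heading=192, draw]
FD 19: (8.153,-1.455) -> (-10.432,-5.406) [heading=192, draw]
Final: pos=(-10.432,-5.406), heading=192, 6 segment(s) drawn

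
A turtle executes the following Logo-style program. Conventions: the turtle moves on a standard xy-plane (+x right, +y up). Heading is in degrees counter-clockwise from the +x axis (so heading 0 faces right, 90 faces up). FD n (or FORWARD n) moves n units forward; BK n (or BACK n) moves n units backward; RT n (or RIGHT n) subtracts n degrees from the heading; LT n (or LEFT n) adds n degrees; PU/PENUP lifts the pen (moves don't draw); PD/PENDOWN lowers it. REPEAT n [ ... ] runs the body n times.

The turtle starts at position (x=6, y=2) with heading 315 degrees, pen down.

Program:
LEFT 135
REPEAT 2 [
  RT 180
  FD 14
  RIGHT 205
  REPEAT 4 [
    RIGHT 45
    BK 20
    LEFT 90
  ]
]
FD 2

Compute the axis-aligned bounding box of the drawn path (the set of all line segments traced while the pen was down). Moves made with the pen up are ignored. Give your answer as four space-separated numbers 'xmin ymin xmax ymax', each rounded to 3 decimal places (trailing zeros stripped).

Answer: -21.246 -64.213 46.625 2

Derivation:
Executing turtle program step by step:
Start: pos=(6,2), heading=315, pen down
LT 135: heading 315 -> 90
REPEAT 2 [
  -- iteration 1/2 --
  RT 180: heading 90 -> 270
  FD 14: (6,2) -> (6,-12) [heading=270, draw]
  RT 205: heading 270 -> 65
  REPEAT 4 [
    -- iteration 1/4 --
    RT 45: heading 65 -> 20
    BK 20: (6,-12) -> (-12.794,-18.84) [heading=20, draw]
    LT 90: heading 20 -> 110
    -- iteration 2/4 --
    RT 45: heading 110 -> 65
    BK 20: (-12.794,-18.84) -> (-21.246,-36.967) [heading=65, draw]
    LT 90: heading 65 -> 155
    -- iteration 3/4 --
    RT 45: heading 155 -> 110
    BK 20: (-21.246,-36.967) -> (-14.406,-55.76) [heading=110, draw]
    LT 90: heading 110 -> 200
    -- iteration 4/4 --
    RT 45: heading 200 -> 155
    BK 20: (-14.406,-55.76) -> (3.72,-64.213) [heading=155, draw]
    LT 90: heading 155 -> 245
  ]
  -- iteration 2/2 --
  RT 180: heading 245 -> 65
  FD 14: (3.72,-64.213) -> (9.637,-51.524) [heading=65, draw]
  RT 205: heading 65 -> 220
  REPEAT 4 [
    -- iteration 1/4 --
    RT 45: heading 220 -> 175
    BK 20: (9.637,-51.524) -> (29.561,-53.268) [heading=175, draw]
    LT 90: heading 175 -> 265
    -- iteration 2/4 --
    RT 45: heading 265 -> 220
    BK 20: (29.561,-53.268) -> (44.882,-40.412) [heading=220, draw]
    LT 90: heading 220 -> 310
    -- iteration 3/4 --
    RT 45: heading 310 -> 265
    BK 20: (44.882,-40.412) -> (46.625,-20.488) [heading=265, draw]
    LT 90: heading 265 -> 355
    -- iteration 4/4 --
    RT 45: heading 355 -> 310
    BK 20: (46.625,-20.488) -> (33.769,-5.167) [heading=310, draw]
    LT 90: heading 310 -> 40
  ]
]
FD 2: (33.769,-5.167) -> (35.301,-3.881) [heading=40, draw]
Final: pos=(35.301,-3.881), heading=40, 11 segment(s) drawn

Segment endpoints: x in {-21.246, -14.406, -12.794, 3.72, 6, 6, 9.637, 29.561, 33.769, 35.301, 44.882, 46.625}, y in {-64.213, -55.76, -53.268, -51.524, -40.412, -36.967, -20.488, -18.84, -12, -5.167, -3.881, 2}
xmin=-21.246, ymin=-64.213, xmax=46.625, ymax=2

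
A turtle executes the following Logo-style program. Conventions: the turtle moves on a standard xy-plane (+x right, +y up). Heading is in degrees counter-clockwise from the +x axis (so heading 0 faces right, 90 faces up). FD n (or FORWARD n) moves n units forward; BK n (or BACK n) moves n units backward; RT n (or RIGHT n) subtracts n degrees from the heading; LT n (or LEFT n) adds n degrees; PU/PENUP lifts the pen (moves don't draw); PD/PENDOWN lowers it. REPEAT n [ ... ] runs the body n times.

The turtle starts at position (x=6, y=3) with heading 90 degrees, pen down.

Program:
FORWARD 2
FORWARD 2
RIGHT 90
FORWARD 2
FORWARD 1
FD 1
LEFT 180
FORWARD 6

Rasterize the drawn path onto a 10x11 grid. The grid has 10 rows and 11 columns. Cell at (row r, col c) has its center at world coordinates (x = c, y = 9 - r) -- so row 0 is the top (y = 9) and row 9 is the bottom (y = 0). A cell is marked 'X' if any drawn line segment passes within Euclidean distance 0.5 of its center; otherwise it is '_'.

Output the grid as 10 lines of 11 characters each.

Segment 0: (6,3) -> (6,5)
Segment 1: (6,5) -> (6,7)
Segment 2: (6,7) -> (8,7)
Segment 3: (8,7) -> (9,7)
Segment 4: (9,7) -> (10,7)
Segment 5: (10,7) -> (4,7)

Answer: ___________
___________
____XXXXXXX
______X____
______X____
______X____
______X____
___________
___________
___________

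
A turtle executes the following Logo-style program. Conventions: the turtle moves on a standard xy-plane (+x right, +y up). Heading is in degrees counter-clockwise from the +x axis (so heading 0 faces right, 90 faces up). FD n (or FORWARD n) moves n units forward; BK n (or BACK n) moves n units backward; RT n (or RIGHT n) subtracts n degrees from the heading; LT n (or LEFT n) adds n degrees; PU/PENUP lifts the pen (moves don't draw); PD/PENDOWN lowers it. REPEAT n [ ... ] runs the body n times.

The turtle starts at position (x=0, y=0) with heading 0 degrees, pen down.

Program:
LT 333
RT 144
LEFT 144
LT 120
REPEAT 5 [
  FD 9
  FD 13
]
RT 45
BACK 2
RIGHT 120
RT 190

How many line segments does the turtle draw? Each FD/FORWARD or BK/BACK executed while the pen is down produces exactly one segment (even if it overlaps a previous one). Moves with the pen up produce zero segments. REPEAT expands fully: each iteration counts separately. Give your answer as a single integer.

Answer: 11

Derivation:
Executing turtle program step by step:
Start: pos=(0,0), heading=0, pen down
LT 333: heading 0 -> 333
RT 144: heading 333 -> 189
LT 144: heading 189 -> 333
LT 120: heading 333 -> 93
REPEAT 5 [
  -- iteration 1/5 --
  FD 9: (0,0) -> (-0.471,8.988) [heading=93, draw]
  FD 13: (-0.471,8.988) -> (-1.151,21.97) [heading=93, draw]
  -- iteration 2/5 --
  FD 9: (-1.151,21.97) -> (-1.622,30.958) [heading=93, draw]
  FD 13: (-1.622,30.958) -> (-2.303,43.94) [heading=93, draw]
  -- iteration 3/5 --
  FD 9: (-2.303,43.94) -> (-2.774,52.927) [heading=93, draw]
  FD 13: (-2.774,52.927) -> (-3.454,65.91) [heading=93, draw]
  -- iteration 4/5 --
  FD 9: (-3.454,65.91) -> (-3.925,74.897) [heading=93, draw]
  FD 13: (-3.925,74.897) -> (-4.606,87.879) [heading=93, draw]
  -- iteration 5/5 --
  FD 9: (-4.606,87.879) -> (-5.077,96.867) [heading=93, draw]
  FD 13: (-5.077,96.867) -> (-5.757,109.849) [heading=93, draw]
]
RT 45: heading 93 -> 48
BK 2: (-5.757,109.849) -> (-7.095,108.363) [heading=48, draw]
RT 120: heading 48 -> 288
RT 190: heading 288 -> 98
Final: pos=(-7.095,108.363), heading=98, 11 segment(s) drawn
Segments drawn: 11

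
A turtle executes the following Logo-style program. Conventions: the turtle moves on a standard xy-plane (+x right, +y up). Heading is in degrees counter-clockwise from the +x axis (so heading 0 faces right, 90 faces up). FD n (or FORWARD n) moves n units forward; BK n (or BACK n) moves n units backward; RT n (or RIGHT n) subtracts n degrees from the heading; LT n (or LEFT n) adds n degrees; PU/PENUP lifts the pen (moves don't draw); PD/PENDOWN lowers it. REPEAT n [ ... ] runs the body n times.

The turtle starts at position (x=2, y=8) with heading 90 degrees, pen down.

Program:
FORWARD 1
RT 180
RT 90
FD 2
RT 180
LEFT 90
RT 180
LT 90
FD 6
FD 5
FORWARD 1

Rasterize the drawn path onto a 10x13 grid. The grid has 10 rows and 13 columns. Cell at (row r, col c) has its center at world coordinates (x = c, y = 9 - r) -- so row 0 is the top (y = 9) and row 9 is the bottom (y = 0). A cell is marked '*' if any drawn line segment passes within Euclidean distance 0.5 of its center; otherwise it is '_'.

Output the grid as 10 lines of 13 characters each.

Segment 0: (2,8) -> (2,9)
Segment 1: (2,9) -> (0,9)
Segment 2: (0,9) -> (6,9)
Segment 3: (6,9) -> (11,9)
Segment 4: (11,9) -> (12,9)

Answer: *************
__*__________
_____________
_____________
_____________
_____________
_____________
_____________
_____________
_____________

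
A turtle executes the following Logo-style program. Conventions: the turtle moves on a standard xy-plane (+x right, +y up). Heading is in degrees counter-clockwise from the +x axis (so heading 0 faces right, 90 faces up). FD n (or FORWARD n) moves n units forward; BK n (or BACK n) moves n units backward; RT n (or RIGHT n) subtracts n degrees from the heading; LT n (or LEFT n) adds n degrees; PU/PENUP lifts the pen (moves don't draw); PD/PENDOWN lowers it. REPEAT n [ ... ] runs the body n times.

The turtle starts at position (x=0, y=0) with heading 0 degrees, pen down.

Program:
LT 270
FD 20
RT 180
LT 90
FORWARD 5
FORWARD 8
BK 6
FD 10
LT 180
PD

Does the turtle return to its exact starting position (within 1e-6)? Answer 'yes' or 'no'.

Answer: no

Derivation:
Executing turtle program step by step:
Start: pos=(0,0), heading=0, pen down
LT 270: heading 0 -> 270
FD 20: (0,0) -> (0,-20) [heading=270, draw]
RT 180: heading 270 -> 90
LT 90: heading 90 -> 180
FD 5: (0,-20) -> (-5,-20) [heading=180, draw]
FD 8: (-5,-20) -> (-13,-20) [heading=180, draw]
BK 6: (-13,-20) -> (-7,-20) [heading=180, draw]
FD 10: (-7,-20) -> (-17,-20) [heading=180, draw]
LT 180: heading 180 -> 0
PD: pen down
Final: pos=(-17,-20), heading=0, 5 segment(s) drawn

Start position: (0, 0)
Final position: (-17, -20)
Distance = 26.249; >= 1e-6 -> NOT closed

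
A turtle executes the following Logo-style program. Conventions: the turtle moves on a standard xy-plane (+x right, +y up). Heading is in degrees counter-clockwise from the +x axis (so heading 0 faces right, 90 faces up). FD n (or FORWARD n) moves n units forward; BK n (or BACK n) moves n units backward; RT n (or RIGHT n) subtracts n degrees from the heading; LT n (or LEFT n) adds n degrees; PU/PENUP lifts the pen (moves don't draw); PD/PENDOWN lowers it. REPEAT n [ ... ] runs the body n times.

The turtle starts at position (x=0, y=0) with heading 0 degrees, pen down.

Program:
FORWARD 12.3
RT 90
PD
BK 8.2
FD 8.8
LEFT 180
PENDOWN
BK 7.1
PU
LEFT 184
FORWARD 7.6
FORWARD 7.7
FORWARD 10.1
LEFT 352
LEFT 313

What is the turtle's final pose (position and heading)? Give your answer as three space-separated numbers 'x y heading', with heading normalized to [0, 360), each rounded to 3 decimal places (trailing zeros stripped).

Executing turtle program step by step:
Start: pos=(0,0), heading=0, pen down
FD 12.3: (0,0) -> (12.3,0) [heading=0, draw]
RT 90: heading 0 -> 270
PD: pen down
BK 8.2: (12.3,0) -> (12.3,8.2) [heading=270, draw]
FD 8.8: (12.3,8.2) -> (12.3,-0.6) [heading=270, draw]
LT 180: heading 270 -> 90
PD: pen down
BK 7.1: (12.3,-0.6) -> (12.3,-7.7) [heading=90, draw]
PU: pen up
LT 184: heading 90 -> 274
FD 7.6: (12.3,-7.7) -> (12.83,-15.281) [heading=274, move]
FD 7.7: (12.83,-15.281) -> (13.367,-22.963) [heading=274, move]
FD 10.1: (13.367,-22.963) -> (14.072,-33.038) [heading=274, move]
LT 352: heading 274 -> 266
LT 313: heading 266 -> 219
Final: pos=(14.072,-33.038), heading=219, 4 segment(s) drawn

Answer: 14.072 -33.038 219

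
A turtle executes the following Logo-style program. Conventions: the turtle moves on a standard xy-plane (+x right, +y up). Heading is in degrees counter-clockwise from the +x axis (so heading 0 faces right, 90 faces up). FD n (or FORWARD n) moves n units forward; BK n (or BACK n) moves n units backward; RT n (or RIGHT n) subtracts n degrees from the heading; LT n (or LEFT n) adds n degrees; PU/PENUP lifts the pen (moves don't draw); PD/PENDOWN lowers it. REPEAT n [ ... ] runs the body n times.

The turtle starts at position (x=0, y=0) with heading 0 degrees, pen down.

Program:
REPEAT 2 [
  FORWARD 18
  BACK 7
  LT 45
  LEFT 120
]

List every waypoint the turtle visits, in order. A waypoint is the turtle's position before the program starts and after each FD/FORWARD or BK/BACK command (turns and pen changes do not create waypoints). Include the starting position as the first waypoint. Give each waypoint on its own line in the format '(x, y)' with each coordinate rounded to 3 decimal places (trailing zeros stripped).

Executing turtle program step by step:
Start: pos=(0,0), heading=0, pen down
REPEAT 2 [
  -- iteration 1/2 --
  FD 18: (0,0) -> (18,0) [heading=0, draw]
  BK 7: (18,0) -> (11,0) [heading=0, draw]
  LT 45: heading 0 -> 45
  LT 120: heading 45 -> 165
  -- iteration 2/2 --
  FD 18: (11,0) -> (-6.387,4.659) [heading=165, draw]
  BK 7: (-6.387,4.659) -> (0.375,2.847) [heading=165, draw]
  LT 45: heading 165 -> 210
  LT 120: heading 210 -> 330
]
Final: pos=(0.375,2.847), heading=330, 4 segment(s) drawn
Waypoints (5 total):
(0, 0)
(18, 0)
(11, 0)
(-6.387, 4.659)
(0.375, 2.847)

Answer: (0, 0)
(18, 0)
(11, 0)
(-6.387, 4.659)
(0.375, 2.847)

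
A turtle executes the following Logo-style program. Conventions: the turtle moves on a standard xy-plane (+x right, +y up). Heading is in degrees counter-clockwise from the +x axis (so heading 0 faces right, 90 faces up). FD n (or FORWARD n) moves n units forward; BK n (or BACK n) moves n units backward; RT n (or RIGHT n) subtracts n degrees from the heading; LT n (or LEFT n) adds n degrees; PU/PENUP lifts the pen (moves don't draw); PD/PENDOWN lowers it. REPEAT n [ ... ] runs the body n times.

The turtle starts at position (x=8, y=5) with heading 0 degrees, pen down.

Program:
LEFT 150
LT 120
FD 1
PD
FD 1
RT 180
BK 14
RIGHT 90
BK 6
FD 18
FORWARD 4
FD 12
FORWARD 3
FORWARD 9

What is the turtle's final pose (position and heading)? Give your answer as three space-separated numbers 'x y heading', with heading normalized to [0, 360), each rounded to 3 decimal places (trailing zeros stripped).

Executing turtle program step by step:
Start: pos=(8,5), heading=0, pen down
LT 150: heading 0 -> 150
LT 120: heading 150 -> 270
FD 1: (8,5) -> (8,4) [heading=270, draw]
PD: pen down
FD 1: (8,4) -> (8,3) [heading=270, draw]
RT 180: heading 270 -> 90
BK 14: (8,3) -> (8,-11) [heading=90, draw]
RT 90: heading 90 -> 0
BK 6: (8,-11) -> (2,-11) [heading=0, draw]
FD 18: (2,-11) -> (20,-11) [heading=0, draw]
FD 4: (20,-11) -> (24,-11) [heading=0, draw]
FD 12: (24,-11) -> (36,-11) [heading=0, draw]
FD 3: (36,-11) -> (39,-11) [heading=0, draw]
FD 9: (39,-11) -> (48,-11) [heading=0, draw]
Final: pos=(48,-11), heading=0, 9 segment(s) drawn

Answer: 48 -11 0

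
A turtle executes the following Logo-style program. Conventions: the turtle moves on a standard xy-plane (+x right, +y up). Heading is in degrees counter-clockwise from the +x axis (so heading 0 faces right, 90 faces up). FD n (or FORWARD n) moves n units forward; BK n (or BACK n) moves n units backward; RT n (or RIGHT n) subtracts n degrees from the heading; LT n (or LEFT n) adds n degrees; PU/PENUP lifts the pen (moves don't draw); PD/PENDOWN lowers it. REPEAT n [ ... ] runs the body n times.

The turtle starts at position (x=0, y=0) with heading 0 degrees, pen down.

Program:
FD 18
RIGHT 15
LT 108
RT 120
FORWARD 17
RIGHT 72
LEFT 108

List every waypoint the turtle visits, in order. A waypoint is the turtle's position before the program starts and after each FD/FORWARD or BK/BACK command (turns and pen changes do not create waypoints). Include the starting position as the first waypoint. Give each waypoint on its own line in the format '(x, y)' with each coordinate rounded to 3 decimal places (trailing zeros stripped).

Executing turtle program step by step:
Start: pos=(0,0), heading=0, pen down
FD 18: (0,0) -> (18,0) [heading=0, draw]
RT 15: heading 0 -> 345
LT 108: heading 345 -> 93
RT 120: heading 93 -> 333
FD 17: (18,0) -> (33.147,-7.718) [heading=333, draw]
RT 72: heading 333 -> 261
LT 108: heading 261 -> 9
Final: pos=(33.147,-7.718), heading=9, 2 segment(s) drawn
Waypoints (3 total):
(0, 0)
(18, 0)
(33.147, -7.718)

Answer: (0, 0)
(18, 0)
(33.147, -7.718)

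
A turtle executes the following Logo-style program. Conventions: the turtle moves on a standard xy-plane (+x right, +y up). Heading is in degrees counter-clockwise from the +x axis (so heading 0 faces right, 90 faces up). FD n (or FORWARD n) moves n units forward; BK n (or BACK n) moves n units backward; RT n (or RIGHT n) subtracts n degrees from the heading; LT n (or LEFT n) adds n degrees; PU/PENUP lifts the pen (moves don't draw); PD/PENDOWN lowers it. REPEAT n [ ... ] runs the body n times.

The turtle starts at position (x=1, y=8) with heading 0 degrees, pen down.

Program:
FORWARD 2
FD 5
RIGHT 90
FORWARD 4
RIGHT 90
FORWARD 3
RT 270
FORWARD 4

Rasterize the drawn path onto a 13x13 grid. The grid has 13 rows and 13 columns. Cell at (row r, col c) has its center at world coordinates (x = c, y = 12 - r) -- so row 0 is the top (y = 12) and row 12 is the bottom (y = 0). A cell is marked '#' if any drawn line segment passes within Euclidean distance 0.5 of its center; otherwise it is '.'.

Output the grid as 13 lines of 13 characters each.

Answer: .............
.............
.............
.............
.########....
........#....
........#....
........#....
.....####....
.....#.......
.....#.......
.....#.......
.....#.......

Derivation:
Segment 0: (1,8) -> (3,8)
Segment 1: (3,8) -> (8,8)
Segment 2: (8,8) -> (8,4)
Segment 3: (8,4) -> (5,4)
Segment 4: (5,4) -> (5,-0)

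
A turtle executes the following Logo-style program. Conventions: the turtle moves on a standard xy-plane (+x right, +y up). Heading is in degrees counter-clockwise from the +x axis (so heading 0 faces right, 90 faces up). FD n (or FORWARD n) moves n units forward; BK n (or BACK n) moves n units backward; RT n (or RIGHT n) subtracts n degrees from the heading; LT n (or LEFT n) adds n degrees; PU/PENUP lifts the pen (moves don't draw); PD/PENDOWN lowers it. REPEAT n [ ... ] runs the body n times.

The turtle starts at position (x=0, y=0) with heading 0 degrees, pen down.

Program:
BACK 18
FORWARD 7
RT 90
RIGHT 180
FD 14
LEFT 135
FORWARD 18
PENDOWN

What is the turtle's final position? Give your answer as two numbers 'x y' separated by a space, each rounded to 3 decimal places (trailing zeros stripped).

Answer: -23.728 1.272

Derivation:
Executing turtle program step by step:
Start: pos=(0,0), heading=0, pen down
BK 18: (0,0) -> (-18,0) [heading=0, draw]
FD 7: (-18,0) -> (-11,0) [heading=0, draw]
RT 90: heading 0 -> 270
RT 180: heading 270 -> 90
FD 14: (-11,0) -> (-11,14) [heading=90, draw]
LT 135: heading 90 -> 225
FD 18: (-11,14) -> (-23.728,1.272) [heading=225, draw]
PD: pen down
Final: pos=(-23.728,1.272), heading=225, 4 segment(s) drawn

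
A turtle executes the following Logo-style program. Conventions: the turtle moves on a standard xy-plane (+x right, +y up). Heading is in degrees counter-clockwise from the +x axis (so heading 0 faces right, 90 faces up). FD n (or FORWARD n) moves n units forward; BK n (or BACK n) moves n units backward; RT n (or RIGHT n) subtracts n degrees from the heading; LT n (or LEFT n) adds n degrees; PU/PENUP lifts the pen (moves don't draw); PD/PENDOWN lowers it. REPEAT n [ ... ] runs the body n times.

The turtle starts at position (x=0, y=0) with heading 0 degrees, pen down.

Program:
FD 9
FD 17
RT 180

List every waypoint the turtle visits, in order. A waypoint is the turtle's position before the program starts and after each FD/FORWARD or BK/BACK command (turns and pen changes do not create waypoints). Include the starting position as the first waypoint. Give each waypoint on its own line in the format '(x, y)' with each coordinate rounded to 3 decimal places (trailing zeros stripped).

Answer: (0, 0)
(9, 0)
(26, 0)

Derivation:
Executing turtle program step by step:
Start: pos=(0,0), heading=0, pen down
FD 9: (0,0) -> (9,0) [heading=0, draw]
FD 17: (9,0) -> (26,0) [heading=0, draw]
RT 180: heading 0 -> 180
Final: pos=(26,0), heading=180, 2 segment(s) drawn
Waypoints (3 total):
(0, 0)
(9, 0)
(26, 0)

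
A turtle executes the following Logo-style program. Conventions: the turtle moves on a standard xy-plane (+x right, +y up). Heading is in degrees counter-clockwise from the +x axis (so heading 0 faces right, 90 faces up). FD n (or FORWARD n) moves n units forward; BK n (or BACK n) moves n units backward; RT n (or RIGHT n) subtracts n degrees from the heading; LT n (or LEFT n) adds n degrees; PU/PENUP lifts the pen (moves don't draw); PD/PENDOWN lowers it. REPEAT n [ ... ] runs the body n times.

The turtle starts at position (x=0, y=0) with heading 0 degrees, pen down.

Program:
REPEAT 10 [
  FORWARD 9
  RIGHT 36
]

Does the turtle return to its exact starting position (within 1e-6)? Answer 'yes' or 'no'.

Executing turtle program step by step:
Start: pos=(0,0), heading=0, pen down
REPEAT 10 [
  -- iteration 1/10 --
  FD 9: (0,0) -> (9,0) [heading=0, draw]
  RT 36: heading 0 -> 324
  -- iteration 2/10 --
  FD 9: (9,0) -> (16.281,-5.29) [heading=324, draw]
  RT 36: heading 324 -> 288
  -- iteration 3/10 --
  FD 9: (16.281,-5.29) -> (19.062,-13.85) [heading=288, draw]
  RT 36: heading 288 -> 252
  -- iteration 4/10 --
  FD 9: (19.062,-13.85) -> (16.281,-22.409) [heading=252, draw]
  RT 36: heading 252 -> 216
  -- iteration 5/10 --
  FD 9: (16.281,-22.409) -> (9,-27.699) [heading=216, draw]
  RT 36: heading 216 -> 180
  -- iteration 6/10 --
  FD 9: (9,-27.699) -> (0,-27.699) [heading=180, draw]
  RT 36: heading 180 -> 144
  -- iteration 7/10 --
  FD 9: (0,-27.699) -> (-7.281,-22.409) [heading=144, draw]
  RT 36: heading 144 -> 108
  -- iteration 8/10 --
  FD 9: (-7.281,-22.409) -> (-10.062,-13.85) [heading=108, draw]
  RT 36: heading 108 -> 72
  -- iteration 9/10 --
  FD 9: (-10.062,-13.85) -> (-7.281,-5.29) [heading=72, draw]
  RT 36: heading 72 -> 36
  -- iteration 10/10 --
  FD 9: (-7.281,-5.29) -> (0,0) [heading=36, draw]
  RT 36: heading 36 -> 0
]
Final: pos=(0,0), heading=0, 10 segment(s) drawn

Start position: (0, 0)
Final position: (0, 0)
Distance = 0; < 1e-6 -> CLOSED

Answer: yes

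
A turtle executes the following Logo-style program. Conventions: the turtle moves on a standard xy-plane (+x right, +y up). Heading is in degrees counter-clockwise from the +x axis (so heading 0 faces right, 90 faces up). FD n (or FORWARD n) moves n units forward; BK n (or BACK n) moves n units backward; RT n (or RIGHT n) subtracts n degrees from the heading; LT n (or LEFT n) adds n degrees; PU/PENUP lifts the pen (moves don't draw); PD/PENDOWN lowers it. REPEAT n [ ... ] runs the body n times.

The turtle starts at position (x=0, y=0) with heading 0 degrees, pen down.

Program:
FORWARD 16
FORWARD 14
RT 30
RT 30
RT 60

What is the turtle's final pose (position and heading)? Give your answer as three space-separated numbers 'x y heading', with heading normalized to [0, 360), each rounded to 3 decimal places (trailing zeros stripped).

Executing turtle program step by step:
Start: pos=(0,0), heading=0, pen down
FD 16: (0,0) -> (16,0) [heading=0, draw]
FD 14: (16,0) -> (30,0) [heading=0, draw]
RT 30: heading 0 -> 330
RT 30: heading 330 -> 300
RT 60: heading 300 -> 240
Final: pos=(30,0), heading=240, 2 segment(s) drawn

Answer: 30 0 240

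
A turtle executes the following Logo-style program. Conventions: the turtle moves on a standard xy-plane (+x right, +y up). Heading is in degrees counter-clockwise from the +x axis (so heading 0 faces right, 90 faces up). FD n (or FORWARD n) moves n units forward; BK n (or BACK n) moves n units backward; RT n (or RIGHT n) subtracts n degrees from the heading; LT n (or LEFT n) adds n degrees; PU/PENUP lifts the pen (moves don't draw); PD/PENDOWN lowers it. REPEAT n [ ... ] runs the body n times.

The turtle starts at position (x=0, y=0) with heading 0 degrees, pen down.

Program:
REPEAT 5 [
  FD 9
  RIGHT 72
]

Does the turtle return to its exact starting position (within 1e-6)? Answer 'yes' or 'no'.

Executing turtle program step by step:
Start: pos=(0,0), heading=0, pen down
REPEAT 5 [
  -- iteration 1/5 --
  FD 9: (0,0) -> (9,0) [heading=0, draw]
  RT 72: heading 0 -> 288
  -- iteration 2/5 --
  FD 9: (9,0) -> (11.781,-8.56) [heading=288, draw]
  RT 72: heading 288 -> 216
  -- iteration 3/5 --
  FD 9: (11.781,-8.56) -> (4.5,-13.85) [heading=216, draw]
  RT 72: heading 216 -> 144
  -- iteration 4/5 --
  FD 9: (4.5,-13.85) -> (-2.781,-8.56) [heading=144, draw]
  RT 72: heading 144 -> 72
  -- iteration 5/5 --
  FD 9: (-2.781,-8.56) -> (0,0) [heading=72, draw]
  RT 72: heading 72 -> 0
]
Final: pos=(0,0), heading=0, 5 segment(s) drawn

Start position: (0, 0)
Final position: (0, 0)
Distance = 0; < 1e-6 -> CLOSED

Answer: yes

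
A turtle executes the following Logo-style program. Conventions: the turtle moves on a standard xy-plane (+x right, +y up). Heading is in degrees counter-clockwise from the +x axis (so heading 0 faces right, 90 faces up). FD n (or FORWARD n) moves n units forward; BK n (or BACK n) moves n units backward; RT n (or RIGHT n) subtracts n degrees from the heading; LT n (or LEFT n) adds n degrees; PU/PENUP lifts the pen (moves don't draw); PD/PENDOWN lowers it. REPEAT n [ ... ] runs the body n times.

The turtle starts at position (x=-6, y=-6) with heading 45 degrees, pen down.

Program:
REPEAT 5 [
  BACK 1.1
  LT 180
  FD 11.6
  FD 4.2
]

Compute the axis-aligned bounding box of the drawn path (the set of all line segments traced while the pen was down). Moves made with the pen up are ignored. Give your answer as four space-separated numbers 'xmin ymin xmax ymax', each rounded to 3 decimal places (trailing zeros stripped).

Executing turtle program step by step:
Start: pos=(-6,-6), heading=45, pen down
REPEAT 5 [
  -- iteration 1/5 --
  BK 1.1: (-6,-6) -> (-6.778,-6.778) [heading=45, draw]
  LT 180: heading 45 -> 225
  FD 11.6: (-6.778,-6.778) -> (-14.98,-14.98) [heading=225, draw]
  FD 4.2: (-14.98,-14.98) -> (-17.95,-17.95) [heading=225, draw]
  -- iteration 2/5 --
  BK 1.1: (-17.95,-17.95) -> (-17.172,-17.172) [heading=225, draw]
  LT 180: heading 225 -> 45
  FD 11.6: (-17.172,-17.172) -> (-8.97,-8.97) [heading=45, draw]
  FD 4.2: (-8.97,-8.97) -> (-6,-6) [heading=45, draw]
  -- iteration 3/5 --
  BK 1.1: (-6,-6) -> (-6.778,-6.778) [heading=45, draw]
  LT 180: heading 45 -> 225
  FD 11.6: (-6.778,-6.778) -> (-14.98,-14.98) [heading=225, draw]
  FD 4.2: (-14.98,-14.98) -> (-17.95,-17.95) [heading=225, draw]
  -- iteration 4/5 --
  BK 1.1: (-17.95,-17.95) -> (-17.172,-17.172) [heading=225, draw]
  LT 180: heading 225 -> 45
  FD 11.6: (-17.172,-17.172) -> (-8.97,-8.97) [heading=45, draw]
  FD 4.2: (-8.97,-8.97) -> (-6,-6) [heading=45, draw]
  -- iteration 5/5 --
  BK 1.1: (-6,-6) -> (-6.778,-6.778) [heading=45, draw]
  LT 180: heading 45 -> 225
  FD 11.6: (-6.778,-6.778) -> (-14.98,-14.98) [heading=225, draw]
  FD 4.2: (-14.98,-14.98) -> (-17.95,-17.95) [heading=225, draw]
]
Final: pos=(-17.95,-17.95), heading=225, 15 segment(s) drawn

Segment endpoints: x in {-17.95, -17.95, -17.95, -17.172, -17.172, -14.98, -14.98, -14.98, -8.97, -8.97, -6.778, -6.778, -6, -6}, y in {-17.95, -17.95, -17.95, -17.172, -17.172, -14.98, -14.98, -14.98, -8.97, -8.97, -6.778, -6.778, -6, -6}
xmin=-17.95, ymin=-17.95, xmax=-6, ymax=-6

Answer: -17.95 -17.95 -6 -6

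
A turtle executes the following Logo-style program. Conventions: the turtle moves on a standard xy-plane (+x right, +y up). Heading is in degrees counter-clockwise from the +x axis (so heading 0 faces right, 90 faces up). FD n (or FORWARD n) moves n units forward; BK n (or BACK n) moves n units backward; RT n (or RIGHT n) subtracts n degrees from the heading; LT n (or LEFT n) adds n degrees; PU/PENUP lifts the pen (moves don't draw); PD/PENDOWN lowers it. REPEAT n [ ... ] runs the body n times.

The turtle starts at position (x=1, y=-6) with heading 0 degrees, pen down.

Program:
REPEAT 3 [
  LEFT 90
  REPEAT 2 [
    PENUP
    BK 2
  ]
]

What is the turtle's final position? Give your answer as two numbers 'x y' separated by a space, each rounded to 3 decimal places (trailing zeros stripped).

Executing turtle program step by step:
Start: pos=(1,-6), heading=0, pen down
REPEAT 3 [
  -- iteration 1/3 --
  LT 90: heading 0 -> 90
  REPEAT 2 [
    -- iteration 1/2 --
    PU: pen up
    BK 2: (1,-6) -> (1,-8) [heading=90, move]
    -- iteration 2/2 --
    PU: pen up
    BK 2: (1,-8) -> (1,-10) [heading=90, move]
  ]
  -- iteration 2/3 --
  LT 90: heading 90 -> 180
  REPEAT 2 [
    -- iteration 1/2 --
    PU: pen up
    BK 2: (1,-10) -> (3,-10) [heading=180, move]
    -- iteration 2/2 --
    PU: pen up
    BK 2: (3,-10) -> (5,-10) [heading=180, move]
  ]
  -- iteration 3/3 --
  LT 90: heading 180 -> 270
  REPEAT 2 [
    -- iteration 1/2 --
    PU: pen up
    BK 2: (5,-10) -> (5,-8) [heading=270, move]
    -- iteration 2/2 --
    PU: pen up
    BK 2: (5,-8) -> (5,-6) [heading=270, move]
  ]
]
Final: pos=(5,-6), heading=270, 0 segment(s) drawn

Answer: 5 -6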